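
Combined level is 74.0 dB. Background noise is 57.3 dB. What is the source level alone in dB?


Given values:
  L_total = 74.0 dB, L_bg = 57.3 dB
Formula: L_source = 10 * log10(10^(L_total/10) - 10^(L_bg/10))
Convert to linear:
  10^(74.0/10) = 25118864.3151
  10^(57.3/10) = 537031.7964
Difference: 25118864.3151 - 537031.7964 = 24581832.5187
L_source = 10 * log10(24581832.5187) = 73.91

73.91 dB


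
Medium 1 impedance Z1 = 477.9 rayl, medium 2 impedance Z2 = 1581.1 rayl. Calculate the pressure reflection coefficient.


Given values:
  Z1 = 477.9 rayl, Z2 = 1581.1 rayl
Formula: R = (Z2 - Z1) / (Z2 + Z1)
Numerator: Z2 - Z1 = 1581.1 - 477.9 = 1103.2
Denominator: Z2 + Z1 = 1581.1 + 477.9 = 2059.0
R = 1103.2 / 2059.0 = 0.5358

0.5358


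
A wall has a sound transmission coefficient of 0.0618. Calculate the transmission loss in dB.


Given values:
  tau = 0.0618
Formula: TL = 10 * log10(1 / tau)
Compute 1 / tau = 1 / 0.0618 = 16.1812
Compute log10(16.1812) = 1.209011
TL = 10 * 1.209011 = 12.09

12.09 dB


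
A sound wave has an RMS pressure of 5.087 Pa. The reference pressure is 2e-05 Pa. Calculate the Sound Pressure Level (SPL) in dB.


Given values:
  p = 5.087 Pa
  p_ref = 2e-05 Pa
Formula: SPL = 20 * log10(p / p_ref)
Compute ratio: p / p_ref = 5.087 / 2e-05 = 254350
Compute log10: log10(254350) = 5.405432
Multiply: SPL = 20 * 5.405432 = 108.11

108.11 dB


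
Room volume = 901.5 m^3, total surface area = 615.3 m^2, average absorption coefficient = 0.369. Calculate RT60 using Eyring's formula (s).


Given values:
  V = 901.5 m^3, S = 615.3 m^2, alpha = 0.369
Formula: RT60 = 0.161 * V / (-S * ln(1 - alpha))
Compute ln(1 - 0.369) = ln(0.631) = -0.460449
Denominator: -615.3 * -0.460449 = 283.3143
Numerator: 0.161 * 901.5 = 145.1415
RT60 = 145.1415 / 283.3143 = 0.512

0.512 s


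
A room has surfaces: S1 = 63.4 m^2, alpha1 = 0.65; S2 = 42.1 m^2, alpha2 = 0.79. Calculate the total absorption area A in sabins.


Given surfaces:
  Surface 1: 63.4 * 0.65 = 41.21
  Surface 2: 42.1 * 0.79 = 33.259
Formula: A = sum(Si * alpha_i)
A = 41.21 + 33.259
A = 74.47

74.47 sabins


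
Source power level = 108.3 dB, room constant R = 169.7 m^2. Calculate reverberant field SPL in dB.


Given values:
  Lw = 108.3 dB, R = 169.7 m^2
Formula: SPL = Lw + 10 * log10(4 / R)
Compute 4 / R = 4 / 169.7 = 0.023571
Compute 10 * log10(0.023571) = -16.2762
SPL = 108.3 + (-16.2762) = 92.02

92.02 dB


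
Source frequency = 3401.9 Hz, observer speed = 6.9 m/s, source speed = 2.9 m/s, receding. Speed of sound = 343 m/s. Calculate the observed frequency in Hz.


Given values:
  f_s = 3401.9 Hz, v_o = 6.9 m/s, v_s = 2.9 m/s
  Direction: receding
Formula: f_o = f_s * (c - v_o) / (c + v_s)
Numerator: c - v_o = 343 - 6.9 = 336.1
Denominator: c + v_s = 343 + 2.9 = 345.9
f_o = 3401.9 * 336.1 / 345.9 = 3305.52

3305.52 Hz


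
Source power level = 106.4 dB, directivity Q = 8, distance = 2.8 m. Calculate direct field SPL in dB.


Given values:
  Lw = 106.4 dB, Q = 8, r = 2.8 m
Formula: SPL = Lw + 10 * log10(Q / (4 * pi * r^2))
Compute 4 * pi * r^2 = 4 * pi * 2.8^2 = 98.5203
Compute Q / denom = 8 / 98.5203 = 0.08120154
Compute 10 * log10(0.08120154) = -10.9044
SPL = 106.4 + (-10.9044) = 95.5

95.5 dB


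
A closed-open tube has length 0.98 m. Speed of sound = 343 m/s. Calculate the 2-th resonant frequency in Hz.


Given values:
  Tube type: closed-open, L = 0.98 m, c = 343 m/s, n = 2
Formula: f_n = (2n - 1) * c / (4 * L)
Compute 2n - 1 = 2*2 - 1 = 3
Compute 4 * L = 4 * 0.98 = 3.92
f = 3 * 343 / 3.92
f = 262.5

262.5 Hz


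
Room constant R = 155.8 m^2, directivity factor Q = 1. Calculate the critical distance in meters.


Given values:
  R = 155.8 m^2, Q = 1
Formula: d_c = 0.141 * sqrt(Q * R)
Compute Q * R = 1 * 155.8 = 155.8
Compute sqrt(155.8) = 12.482
d_c = 0.141 * 12.482 = 1.76

1.76 m


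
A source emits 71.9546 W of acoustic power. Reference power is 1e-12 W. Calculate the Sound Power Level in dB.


Given values:
  W = 71.9546 W
  W_ref = 1e-12 W
Formula: SWL = 10 * log10(W / W_ref)
Compute ratio: W / W_ref = 71954600000000
Compute log10: log10(71954600000000) = 13.857059
Multiply: SWL = 10 * 13.857059 = 138.57

138.57 dB


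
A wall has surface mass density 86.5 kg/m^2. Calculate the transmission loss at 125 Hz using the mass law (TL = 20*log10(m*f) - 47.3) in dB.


Given values:
  m = 86.5 kg/m^2, f = 125 Hz
Formula: TL = 20 * log10(m * f) - 47.3
Compute m * f = 86.5 * 125 = 10812.5
Compute log10(10812.5) = 4.033926
Compute 20 * 4.033926 = 80.6785
TL = 80.6785 - 47.3 = 33.38

33.38 dB


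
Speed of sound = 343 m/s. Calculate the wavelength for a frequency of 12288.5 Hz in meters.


Given values:
  c = 343 m/s, f = 12288.5 Hz
Formula: lambda = c / f
lambda = 343 / 12288.5
lambda = 0.0279

0.0279 m


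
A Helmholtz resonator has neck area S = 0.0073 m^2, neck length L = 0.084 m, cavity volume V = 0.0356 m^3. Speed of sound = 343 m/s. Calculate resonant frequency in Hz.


Given values:
  S = 0.0073 m^2, L = 0.084 m, V = 0.0356 m^3, c = 343 m/s
Formula: f = (c / (2*pi)) * sqrt(S / (V * L))
Compute V * L = 0.0356 * 0.084 = 0.0029904
Compute S / (V * L) = 0.0073 / 0.0029904 = 2.4411
Compute sqrt(2.4411) = 1.562402
Compute c / (2*pi) = 343 / 6.283185 = 54.590148
f = 54.590148 * 1.562402 = 85.29

85.29 Hz


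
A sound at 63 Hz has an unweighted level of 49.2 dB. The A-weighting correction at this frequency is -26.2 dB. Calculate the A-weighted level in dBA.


Given values:
  SPL = 49.2 dB
  A-weighting at 63 Hz = -26.2 dB
Formula: L_A = SPL + A_weight
L_A = 49.2 + (-26.2)
L_A = 23.0

23.0 dBA


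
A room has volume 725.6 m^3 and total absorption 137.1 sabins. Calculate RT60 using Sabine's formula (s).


Given values:
  V = 725.6 m^3
  A = 137.1 sabins
Formula: RT60 = 0.161 * V / A
Numerator: 0.161 * 725.6 = 116.8216
RT60 = 116.8216 / 137.1 = 0.852

0.852 s


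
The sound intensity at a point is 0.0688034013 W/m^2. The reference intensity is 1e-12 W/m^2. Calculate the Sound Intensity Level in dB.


Given values:
  I = 0.0688034013 W/m^2
  I_ref = 1e-12 W/m^2
Formula: SIL = 10 * log10(I / I_ref)
Compute ratio: I / I_ref = 68803401300
Compute log10: log10(68803401300) = 10.83761
Multiply: SIL = 10 * 10.83761 = 108.38

108.38 dB


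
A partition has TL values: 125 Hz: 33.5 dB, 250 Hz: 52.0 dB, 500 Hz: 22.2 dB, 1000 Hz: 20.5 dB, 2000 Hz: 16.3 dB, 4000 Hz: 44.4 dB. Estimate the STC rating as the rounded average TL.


Given TL values at each frequency:
  125 Hz: 33.5 dB
  250 Hz: 52.0 dB
  500 Hz: 22.2 dB
  1000 Hz: 20.5 dB
  2000 Hz: 16.3 dB
  4000 Hz: 44.4 dB
Formula: STC ~ round(average of TL values)
Sum = 33.5 + 52.0 + 22.2 + 20.5 + 16.3 + 44.4 = 188.9
Average = 188.9 / 6 = 31.48
Rounded: 31

31


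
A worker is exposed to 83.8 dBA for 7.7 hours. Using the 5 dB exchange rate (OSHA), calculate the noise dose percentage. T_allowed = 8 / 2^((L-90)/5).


Given values:
  L = 83.8 dBA, T = 7.7 hours
Formula: T_allowed = 8 / 2^((L - 90) / 5)
Compute exponent: (83.8 - 90) / 5 = -1.24
Compute 2^(-1.24) = 0.423373
T_allowed = 8 / 0.423373 = 18.895867 hours
Dose = (T / T_allowed) * 100
Dose = (7.7 / 18.895867) * 100 = 40.75

40.75 %


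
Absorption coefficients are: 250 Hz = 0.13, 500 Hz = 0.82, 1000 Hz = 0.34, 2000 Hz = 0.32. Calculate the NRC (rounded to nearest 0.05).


Given values:
  a_250 = 0.13, a_500 = 0.82
  a_1000 = 0.34, a_2000 = 0.32
Formula: NRC = (a250 + a500 + a1000 + a2000) / 4
Sum = 0.13 + 0.82 + 0.34 + 0.32 = 1.61
NRC = 1.61 / 4 = 0.4025
Rounded to nearest 0.05: 0.4

0.4


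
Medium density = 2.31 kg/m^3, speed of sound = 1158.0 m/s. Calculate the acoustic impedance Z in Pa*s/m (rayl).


Given values:
  rho = 2.31 kg/m^3
  c = 1158.0 m/s
Formula: Z = rho * c
Z = 2.31 * 1158.0
Z = 2674.98

2674.98 rayl


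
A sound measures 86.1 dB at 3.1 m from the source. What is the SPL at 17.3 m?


Given values:
  SPL1 = 86.1 dB, r1 = 3.1 m, r2 = 17.3 m
Formula: SPL2 = SPL1 - 20 * log10(r2 / r1)
Compute ratio: r2 / r1 = 17.3 / 3.1 = 5.5806
Compute log10: log10(5.5806) = 0.746681
Compute drop: 20 * 0.746681 = 14.9336
SPL2 = 86.1 - 14.9336 = 71.17

71.17 dB


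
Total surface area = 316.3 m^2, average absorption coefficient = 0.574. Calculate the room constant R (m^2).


Given values:
  S = 316.3 m^2, alpha = 0.574
Formula: R = S * alpha / (1 - alpha)
Numerator: 316.3 * 0.574 = 181.5562
Denominator: 1 - 0.574 = 0.426
R = 181.5562 / 0.426 = 426.19

426.19 m^2


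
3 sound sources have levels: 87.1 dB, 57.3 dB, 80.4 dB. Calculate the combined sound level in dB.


Formula: L_total = 10 * log10( sum(10^(Li/10)) )
  Source 1: 10^(87.1/10) = 512861383.9914
  Source 2: 10^(57.3/10) = 537031.7964
  Source 3: 10^(80.4/10) = 109647819.6143
Sum of linear values = 623046235.4021
L_total = 10 * log10(623046235.4021) = 87.95

87.95 dB


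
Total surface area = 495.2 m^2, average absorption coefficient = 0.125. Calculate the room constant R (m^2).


Given values:
  S = 495.2 m^2, alpha = 0.125
Formula: R = S * alpha / (1 - alpha)
Numerator: 495.2 * 0.125 = 61.9
Denominator: 1 - 0.125 = 0.875
R = 61.9 / 0.875 = 70.74

70.74 m^2


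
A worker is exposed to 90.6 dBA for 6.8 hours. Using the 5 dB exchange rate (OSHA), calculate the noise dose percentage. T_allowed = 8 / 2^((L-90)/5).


Given values:
  L = 90.6 dBA, T = 6.8 hours
Formula: T_allowed = 8 / 2^((L - 90) / 5)
Compute exponent: (90.6 - 90) / 5 = 0.12
Compute 2^(0.12) = 1.086735
T_allowed = 8 / 1.086735 = 7.3615 hours
Dose = (T / T_allowed) * 100
Dose = (6.8 / 7.3615) * 100 = 92.37

92.37 %


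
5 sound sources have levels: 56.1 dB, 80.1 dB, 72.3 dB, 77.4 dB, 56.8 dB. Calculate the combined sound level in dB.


Formula: L_total = 10 * log10( sum(10^(Li/10)) )
  Source 1: 10^(56.1/10) = 407380.2778
  Source 2: 10^(80.1/10) = 102329299.2281
  Source 3: 10^(72.3/10) = 16982436.5246
  Source 4: 10^(77.4/10) = 54954087.3858
  Source 5: 10^(56.8/10) = 478630.0923
Sum of linear values = 175151833.5086
L_total = 10 * log10(175151833.5086) = 82.43

82.43 dB


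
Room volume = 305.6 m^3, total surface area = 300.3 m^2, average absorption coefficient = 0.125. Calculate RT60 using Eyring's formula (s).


Given values:
  V = 305.6 m^3, S = 300.3 m^2, alpha = 0.125
Formula: RT60 = 0.161 * V / (-S * ln(1 - alpha))
Compute ln(1 - 0.125) = ln(0.875) = -0.133531
Denominator: -300.3 * -0.133531 = 40.0994
Numerator: 0.161 * 305.6 = 49.2016
RT60 = 49.2016 / 40.0994 = 1.227

1.227 s


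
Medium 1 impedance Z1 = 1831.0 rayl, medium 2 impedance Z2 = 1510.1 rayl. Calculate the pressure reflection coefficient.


Given values:
  Z1 = 1831.0 rayl, Z2 = 1510.1 rayl
Formula: R = (Z2 - Z1) / (Z2 + Z1)
Numerator: Z2 - Z1 = 1510.1 - 1831.0 = -320.9
Denominator: Z2 + Z1 = 1510.1 + 1831.0 = 3341.1
R = -320.9 / 3341.1 = -0.096

-0.096


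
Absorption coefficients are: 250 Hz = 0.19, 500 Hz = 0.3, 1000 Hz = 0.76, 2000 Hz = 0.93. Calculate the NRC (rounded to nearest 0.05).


Given values:
  a_250 = 0.19, a_500 = 0.3
  a_1000 = 0.76, a_2000 = 0.93
Formula: NRC = (a250 + a500 + a1000 + a2000) / 4
Sum = 0.19 + 0.3 + 0.76 + 0.93 = 2.18
NRC = 2.18 / 4 = 0.545
Rounded to nearest 0.05: 0.55

0.55


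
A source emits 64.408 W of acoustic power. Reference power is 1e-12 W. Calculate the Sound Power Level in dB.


Given values:
  W = 64.408 W
  W_ref = 1e-12 W
Formula: SWL = 10 * log10(W / W_ref)
Compute ratio: W / W_ref = 64408000000000
Compute log10: log10(64408000000000) = 13.80894
Multiply: SWL = 10 * 13.80894 = 138.09

138.09 dB


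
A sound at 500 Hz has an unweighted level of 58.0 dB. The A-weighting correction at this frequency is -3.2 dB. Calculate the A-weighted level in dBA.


Given values:
  SPL = 58.0 dB
  A-weighting at 500 Hz = -3.2 dB
Formula: L_A = SPL + A_weight
L_A = 58.0 + (-3.2)
L_A = 54.8

54.8 dBA


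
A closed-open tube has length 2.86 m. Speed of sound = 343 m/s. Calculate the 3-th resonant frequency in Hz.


Given values:
  Tube type: closed-open, L = 2.86 m, c = 343 m/s, n = 3
Formula: f_n = (2n - 1) * c / (4 * L)
Compute 2n - 1 = 2*3 - 1 = 5
Compute 4 * L = 4 * 2.86 = 11.44
f = 5 * 343 / 11.44
f = 149.91

149.91 Hz


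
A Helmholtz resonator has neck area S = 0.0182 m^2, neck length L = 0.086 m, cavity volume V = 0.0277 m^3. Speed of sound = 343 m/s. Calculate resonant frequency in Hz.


Given values:
  S = 0.0182 m^2, L = 0.086 m, V = 0.0277 m^3, c = 343 m/s
Formula: f = (c / (2*pi)) * sqrt(S / (V * L))
Compute V * L = 0.0277 * 0.086 = 0.0023822
Compute S / (V * L) = 0.0182 / 0.0023822 = 7.64
Compute sqrt(7.64) = 2.764055
Compute c / (2*pi) = 343 / 6.283185 = 54.590148
f = 54.590148 * 2.764055 = 150.89

150.89 Hz


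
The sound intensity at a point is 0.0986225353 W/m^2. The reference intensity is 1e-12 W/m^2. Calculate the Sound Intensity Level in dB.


Given values:
  I = 0.0986225353 W/m^2
  I_ref = 1e-12 W/m^2
Formula: SIL = 10 * log10(I / I_ref)
Compute ratio: I / I_ref = 98622535300
Compute log10: log10(98622535300) = 10.993976
Multiply: SIL = 10 * 10.993976 = 109.94

109.94 dB


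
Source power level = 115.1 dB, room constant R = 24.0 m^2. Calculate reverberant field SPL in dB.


Given values:
  Lw = 115.1 dB, R = 24.0 m^2
Formula: SPL = Lw + 10 * log10(4 / R)
Compute 4 / R = 4 / 24.0 = 0.166667
Compute 10 * log10(0.166667) = -7.7815
SPL = 115.1 + (-7.7815) = 107.32

107.32 dB


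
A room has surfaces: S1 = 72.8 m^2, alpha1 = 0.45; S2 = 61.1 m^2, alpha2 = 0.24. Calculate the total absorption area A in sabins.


Given surfaces:
  Surface 1: 72.8 * 0.45 = 32.76
  Surface 2: 61.1 * 0.24 = 14.664
Formula: A = sum(Si * alpha_i)
A = 32.76 + 14.664
A = 47.42

47.42 sabins


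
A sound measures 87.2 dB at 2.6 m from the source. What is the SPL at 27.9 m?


Given values:
  SPL1 = 87.2 dB, r1 = 2.6 m, r2 = 27.9 m
Formula: SPL2 = SPL1 - 20 * log10(r2 / r1)
Compute ratio: r2 / r1 = 27.9 / 2.6 = 10.7308
Compute log10: log10(10.7308) = 1.030632
Compute drop: 20 * 1.030632 = 20.6126
SPL2 = 87.2 - 20.6126 = 66.59

66.59 dB


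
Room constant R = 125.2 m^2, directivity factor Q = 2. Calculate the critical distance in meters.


Given values:
  R = 125.2 m^2, Q = 2
Formula: d_c = 0.141 * sqrt(Q * R)
Compute Q * R = 2 * 125.2 = 250.4
Compute sqrt(250.4) = 15.824
d_c = 0.141 * 15.824 = 2.231

2.231 m


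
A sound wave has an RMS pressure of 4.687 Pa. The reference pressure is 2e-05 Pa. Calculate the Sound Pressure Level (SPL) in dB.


Given values:
  p = 4.687 Pa
  p_ref = 2e-05 Pa
Formula: SPL = 20 * log10(p / p_ref)
Compute ratio: p / p_ref = 4.687 / 2e-05 = 234350
Compute log10: log10(234350) = 5.369865
Multiply: SPL = 20 * 5.369865 = 107.4

107.4 dB


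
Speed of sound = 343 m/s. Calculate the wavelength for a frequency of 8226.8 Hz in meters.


Given values:
  c = 343 m/s, f = 8226.8 Hz
Formula: lambda = c / f
lambda = 343 / 8226.8
lambda = 0.0417

0.0417 m


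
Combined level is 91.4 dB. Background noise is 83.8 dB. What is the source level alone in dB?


Given values:
  L_total = 91.4 dB, L_bg = 83.8 dB
Formula: L_source = 10 * log10(10^(L_total/10) - 10^(L_bg/10))
Convert to linear:
  10^(91.4/10) = 1380384264.6029
  10^(83.8/10) = 239883291.9019
Difference: 1380384264.6029 - 239883291.9019 = 1140500972.701
L_source = 10 * log10(1140500972.701) = 90.57

90.57 dB


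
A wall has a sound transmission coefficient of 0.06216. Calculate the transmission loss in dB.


Given values:
  tau = 0.06216
Formula: TL = 10 * log10(1 / tau)
Compute 1 / tau = 1 / 0.06216 = 16.0875
Compute log10(16.0875) = 1.206489
TL = 10 * 1.206489 = 12.06

12.06 dB


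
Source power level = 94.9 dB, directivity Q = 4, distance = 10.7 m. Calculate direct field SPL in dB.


Given values:
  Lw = 94.9 dB, Q = 4, r = 10.7 m
Formula: SPL = Lw + 10 * log10(Q / (4 * pi * r^2))
Compute 4 * pi * r^2 = 4 * pi * 10.7^2 = 1438.7238
Compute Q / denom = 4 / 1438.7238 = 0.00278024
Compute 10 * log10(0.00278024) = -25.5592
SPL = 94.9 + (-25.5592) = 69.34

69.34 dB


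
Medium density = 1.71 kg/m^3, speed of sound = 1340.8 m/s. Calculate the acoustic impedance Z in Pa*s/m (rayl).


Given values:
  rho = 1.71 kg/m^3
  c = 1340.8 m/s
Formula: Z = rho * c
Z = 1.71 * 1340.8
Z = 2292.77

2292.77 rayl


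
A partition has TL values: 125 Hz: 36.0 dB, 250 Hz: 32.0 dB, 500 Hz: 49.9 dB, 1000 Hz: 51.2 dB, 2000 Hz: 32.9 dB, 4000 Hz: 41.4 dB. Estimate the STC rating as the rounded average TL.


Given TL values at each frequency:
  125 Hz: 36.0 dB
  250 Hz: 32.0 dB
  500 Hz: 49.9 dB
  1000 Hz: 51.2 dB
  2000 Hz: 32.9 dB
  4000 Hz: 41.4 dB
Formula: STC ~ round(average of TL values)
Sum = 36.0 + 32.0 + 49.9 + 51.2 + 32.9 + 41.4 = 243.4
Average = 243.4 / 6 = 40.57
Rounded: 41

41


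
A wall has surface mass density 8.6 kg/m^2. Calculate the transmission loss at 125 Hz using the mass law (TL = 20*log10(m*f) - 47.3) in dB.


Given values:
  m = 8.6 kg/m^2, f = 125 Hz
Formula: TL = 20 * log10(m * f) - 47.3
Compute m * f = 8.6 * 125 = 1075.0
Compute log10(1075.0) = 3.031408
Compute 20 * 3.031408 = 60.6282
TL = 60.6282 - 47.3 = 13.33

13.33 dB


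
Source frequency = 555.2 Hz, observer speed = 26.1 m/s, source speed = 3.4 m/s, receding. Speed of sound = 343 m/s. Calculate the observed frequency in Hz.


Given values:
  f_s = 555.2 Hz, v_o = 26.1 m/s, v_s = 3.4 m/s
  Direction: receding
Formula: f_o = f_s * (c - v_o) / (c + v_s)
Numerator: c - v_o = 343 - 26.1 = 316.9
Denominator: c + v_s = 343 + 3.4 = 346.4
f_o = 555.2 * 316.9 / 346.4 = 507.92

507.92 Hz


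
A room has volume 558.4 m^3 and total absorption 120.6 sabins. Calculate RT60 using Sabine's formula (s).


Given values:
  V = 558.4 m^3
  A = 120.6 sabins
Formula: RT60 = 0.161 * V / A
Numerator: 0.161 * 558.4 = 89.9024
RT60 = 89.9024 / 120.6 = 0.745

0.745 s


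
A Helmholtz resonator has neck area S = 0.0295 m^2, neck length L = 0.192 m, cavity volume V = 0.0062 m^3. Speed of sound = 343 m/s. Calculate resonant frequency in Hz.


Given values:
  S = 0.0295 m^2, L = 0.192 m, V = 0.0062 m^3, c = 343 m/s
Formula: f = (c / (2*pi)) * sqrt(S / (V * L))
Compute V * L = 0.0062 * 0.192 = 0.0011904
Compute S / (V * L) = 0.0295 / 0.0011904 = 24.7816
Compute sqrt(24.7816) = 4.978112
Compute c / (2*pi) = 343 / 6.283185 = 54.590148
f = 54.590148 * 4.978112 = 271.76

271.76 Hz


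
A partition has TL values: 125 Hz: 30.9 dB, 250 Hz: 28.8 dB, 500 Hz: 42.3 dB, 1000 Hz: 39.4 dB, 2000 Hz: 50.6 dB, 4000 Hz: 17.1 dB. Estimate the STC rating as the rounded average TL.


Given TL values at each frequency:
  125 Hz: 30.9 dB
  250 Hz: 28.8 dB
  500 Hz: 42.3 dB
  1000 Hz: 39.4 dB
  2000 Hz: 50.6 dB
  4000 Hz: 17.1 dB
Formula: STC ~ round(average of TL values)
Sum = 30.9 + 28.8 + 42.3 + 39.4 + 50.6 + 17.1 = 209.1
Average = 209.1 / 6 = 34.85
Rounded: 35

35


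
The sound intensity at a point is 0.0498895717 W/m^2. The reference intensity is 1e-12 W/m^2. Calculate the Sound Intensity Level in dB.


Given values:
  I = 0.0498895717 W/m^2
  I_ref = 1e-12 W/m^2
Formula: SIL = 10 * log10(I / I_ref)
Compute ratio: I / I_ref = 49889571700
Compute log10: log10(49889571700) = 10.69801
Multiply: SIL = 10 * 10.69801 = 106.98

106.98 dB


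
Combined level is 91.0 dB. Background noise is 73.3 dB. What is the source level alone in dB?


Given values:
  L_total = 91.0 dB, L_bg = 73.3 dB
Formula: L_source = 10 * log10(10^(L_total/10) - 10^(L_bg/10))
Convert to linear:
  10^(91.0/10) = 1258925411.7942
  10^(73.3/10) = 21379620.895
Difference: 1258925411.7942 - 21379620.895 = 1237545790.8992
L_source = 10 * log10(1237545790.8992) = 90.93

90.93 dB


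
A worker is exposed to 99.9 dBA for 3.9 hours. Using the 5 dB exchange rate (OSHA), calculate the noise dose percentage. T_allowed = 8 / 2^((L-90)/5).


Given values:
  L = 99.9 dBA, T = 3.9 hours
Formula: T_allowed = 8 / 2^((L - 90) / 5)
Compute exponent: (99.9 - 90) / 5 = 1.98
Compute 2^(1.98) = 3.944931
T_allowed = 8 / 3.944931 = 2.027919 hours
Dose = (T / T_allowed) * 100
Dose = (3.9 / 2.027919) * 100 = 192.32

192.32 %


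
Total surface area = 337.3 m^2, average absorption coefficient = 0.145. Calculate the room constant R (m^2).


Given values:
  S = 337.3 m^2, alpha = 0.145
Formula: R = S * alpha / (1 - alpha)
Numerator: 337.3 * 0.145 = 48.9085
Denominator: 1 - 0.145 = 0.855
R = 48.9085 / 0.855 = 57.2

57.2 m^2


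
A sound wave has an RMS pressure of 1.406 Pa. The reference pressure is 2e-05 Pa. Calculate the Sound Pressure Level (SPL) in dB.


Given values:
  p = 1.406 Pa
  p_ref = 2e-05 Pa
Formula: SPL = 20 * log10(p / p_ref)
Compute ratio: p / p_ref = 1.406 / 2e-05 = 70300
Compute log10: log10(70300) = 4.846955
Multiply: SPL = 20 * 4.846955 = 96.94

96.94 dB


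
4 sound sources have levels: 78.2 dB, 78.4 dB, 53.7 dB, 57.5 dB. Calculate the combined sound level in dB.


Formula: L_total = 10 * log10( sum(10^(Li/10)) )
  Source 1: 10^(78.2/10) = 66069344.8008
  Source 2: 10^(78.4/10) = 69183097.0919
  Source 3: 10^(53.7/10) = 234422.8815
  Source 4: 10^(57.5/10) = 562341.3252
Sum of linear values = 136049206.0994
L_total = 10 * log10(136049206.0994) = 81.34

81.34 dB


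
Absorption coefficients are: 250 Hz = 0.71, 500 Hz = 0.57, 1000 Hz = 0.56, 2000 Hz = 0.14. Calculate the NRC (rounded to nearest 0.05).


Given values:
  a_250 = 0.71, a_500 = 0.57
  a_1000 = 0.56, a_2000 = 0.14
Formula: NRC = (a250 + a500 + a1000 + a2000) / 4
Sum = 0.71 + 0.57 + 0.56 + 0.14 = 1.98
NRC = 1.98 / 4 = 0.495
Rounded to nearest 0.05: 0.5

0.5


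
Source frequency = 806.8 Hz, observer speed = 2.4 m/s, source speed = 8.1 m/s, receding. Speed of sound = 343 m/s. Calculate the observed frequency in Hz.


Given values:
  f_s = 806.8 Hz, v_o = 2.4 m/s, v_s = 8.1 m/s
  Direction: receding
Formula: f_o = f_s * (c - v_o) / (c + v_s)
Numerator: c - v_o = 343 - 2.4 = 340.6
Denominator: c + v_s = 343 + 8.1 = 351.1
f_o = 806.8 * 340.6 / 351.1 = 782.67

782.67 Hz


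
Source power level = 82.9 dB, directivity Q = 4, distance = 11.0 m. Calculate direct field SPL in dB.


Given values:
  Lw = 82.9 dB, Q = 4, r = 11.0 m
Formula: SPL = Lw + 10 * log10(Q / (4 * pi * r^2))
Compute 4 * pi * r^2 = 4 * pi * 11.0^2 = 1520.5308
Compute Q / denom = 4 / 1520.5308 = 0.00263066
Compute 10 * log10(0.00263066) = -25.7994
SPL = 82.9 + (-25.7994) = 57.1

57.1 dB


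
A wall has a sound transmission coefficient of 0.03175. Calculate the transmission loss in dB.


Given values:
  tau = 0.03175
Formula: TL = 10 * log10(1 / tau)
Compute 1 / tau = 1 / 0.03175 = 31.4961
Compute log10(31.4961) = 1.498257
TL = 10 * 1.498257 = 14.98

14.98 dB


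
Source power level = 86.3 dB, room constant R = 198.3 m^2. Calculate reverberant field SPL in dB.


Given values:
  Lw = 86.3 dB, R = 198.3 m^2
Formula: SPL = Lw + 10 * log10(4 / R)
Compute 4 / R = 4 / 198.3 = 0.020171
Compute 10 * log10(0.020171) = -16.9527
SPL = 86.3 + (-16.9527) = 69.35

69.35 dB


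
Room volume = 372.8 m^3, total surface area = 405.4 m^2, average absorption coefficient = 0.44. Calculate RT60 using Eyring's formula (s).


Given values:
  V = 372.8 m^3, S = 405.4 m^2, alpha = 0.44
Formula: RT60 = 0.161 * V / (-S * ln(1 - alpha))
Compute ln(1 - 0.44) = ln(0.56) = -0.579818
Denominator: -405.4 * -0.579818 = 235.0582
Numerator: 0.161 * 372.8 = 60.0208
RT60 = 60.0208 / 235.0582 = 0.255

0.255 s


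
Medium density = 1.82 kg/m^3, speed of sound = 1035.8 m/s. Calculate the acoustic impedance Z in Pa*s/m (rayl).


Given values:
  rho = 1.82 kg/m^3
  c = 1035.8 m/s
Formula: Z = rho * c
Z = 1.82 * 1035.8
Z = 1885.16

1885.16 rayl


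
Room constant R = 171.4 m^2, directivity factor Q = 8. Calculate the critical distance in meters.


Given values:
  R = 171.4 m^2, Q = 8
Formula: d_c = 0.141 * sqrt(Q * R)
Compute Q * R = 8 * 171.4 = 1371.2
Compute sqrt(1371.2) = 37.0297
d_c = 0.141 * 37.0297 = 5.221

5.221 m


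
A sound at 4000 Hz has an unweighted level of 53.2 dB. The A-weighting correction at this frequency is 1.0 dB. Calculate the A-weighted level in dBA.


Given values:
  SPL = 53.2 dB
  A-weighting at 4000 Hz = 1.0 dB
Formula: L_A = SPL + A_weight
L_A = 53.2 + (1.0)
L_A = 54.2

54.2 dBA


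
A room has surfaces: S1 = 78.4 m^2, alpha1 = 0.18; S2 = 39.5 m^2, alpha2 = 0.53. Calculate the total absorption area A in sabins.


Given surfaces:
  Surface 1: 78.4 * 0.18 = 14.112
  Surface 2: 39.5 * 0.53 = 20.935
Formula: A = sum(Si * alpha_i)
A = 14.112 + 20.935
A = 35.05

35.05 sabins


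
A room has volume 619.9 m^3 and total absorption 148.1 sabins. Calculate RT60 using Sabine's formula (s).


Given values:
  V = 619.9 m^3
  A = 148.1 sabins
Formula: RT60 = 0.161 * V / A
Numerator: 0.161 * 619.9 = 99.8039
RT60 = 99.8039 / 148.1 = 0.674

0.674 s


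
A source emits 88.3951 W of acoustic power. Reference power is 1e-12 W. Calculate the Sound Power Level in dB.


Given values:
  W = 88.3951 W
  W_ref = 1e-12 W
Formula: SWL = 10 * log10(W / W_ref)
Compute ratio: W / W_ref = 88395100000000
Compute log10: log10(88395100000000) = 13.946428
Multiply: SWL = 10 * 13.946428 = 139.46

139.46 dB


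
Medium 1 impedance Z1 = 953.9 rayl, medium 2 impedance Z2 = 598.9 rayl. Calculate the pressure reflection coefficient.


Given values:
  Z1 = 953.9 rayl, Z2 = 598.9 rayl
Formula: R = (Z2 - Z1) / (Z2 + Z1)
Numerator: Z2 - Z1 = 598.9 - 953.9 = -355.0
Denominator: Z2 + Z1 = 598.9 + 953.9 = 1552.8
R = -355.0 / 1552.8 = -0.2286

-0.2286


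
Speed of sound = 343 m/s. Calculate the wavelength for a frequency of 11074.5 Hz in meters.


Given values:
  c = 343 m/s, f = 11074.5 Hz
Formula: lambda = c / f
lambda = 343 / 11074.5
lambda = 0.031

0.031 m


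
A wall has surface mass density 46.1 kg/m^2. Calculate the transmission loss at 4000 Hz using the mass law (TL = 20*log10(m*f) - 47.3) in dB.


Given values:
  m = 46.1 kg/m^2, f = 4000 Hz
Formula: TL = 20 * log10(m * f) - 47.3
Compute m * f = 46.1 * 4000 = 184400.0
Compute log10(184400.0) = 5.265761
Compute 20 * 5.265761 = 105.3152
TL = 105.3152 - 47.3 = 58.02

58.02 dB


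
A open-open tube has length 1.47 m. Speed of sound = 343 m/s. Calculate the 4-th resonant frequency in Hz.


Given values:
  Tube type: open-open, L = 1.47 m, c = 343 m/s, n = 4
Formula: f_n = n * c / (2 * L)
Compute 2 * L = 2 * 1.47 = 2.94
f = 4 * 343 / 2.94
f = 466.67

466.67 Hz


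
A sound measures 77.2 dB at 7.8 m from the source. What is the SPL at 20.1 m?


Given values:
  SPL1 = 77.2 dB, r1 = 7.8 m, r2 = 20.1 m
Formula: SPL2 = SPL1 - 20 * log10(r2 / r1)
Compute ratio: r2 / r1 = 20.1 / 7.8 = 2.5769
Compute log10: log10(2.5769) = 0.411098
Compute drop: 20 * 0.411098 = 8.222
SPL2 = 77.2 - 8.222 = 68.98

68.98 dB


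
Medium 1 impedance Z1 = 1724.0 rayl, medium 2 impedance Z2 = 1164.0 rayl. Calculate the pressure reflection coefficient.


Given values:
  Z1 = 1724.0 rayl, Z2 = 1164.0 rayl
Formula: R = (Z2 - Z1) / (Z2 + Z1)
Numerator: Z2 - Z1 = 1164.0 - 1724.0 = -560.0
Denominator: Z2 + Z1 = 1164.0 + 1724.0 = 2888.0
R = -560.0 / 2888.0 = -0.1939

-0.1939


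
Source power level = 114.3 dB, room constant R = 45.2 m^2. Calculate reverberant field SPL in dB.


Given values:
  Lw = 114.3 dB, R = 45.2 m^2
Formula: SPL = Lw + 10 * log10(4 / R)
Compute 4 / R = 4 / 45.2 = 0.088496
Compute 10 * log10(0.088496) = -10.5308
SPL = 114.3 + (-10.5308) = 103.77

103.77 dB


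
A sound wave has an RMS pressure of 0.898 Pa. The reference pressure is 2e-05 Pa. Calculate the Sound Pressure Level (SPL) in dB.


Given values:
  p = 0.898 Pa
  p_ref = 2e-05 Pa
Formula: SPL = 20 * log10(p / p_ref)
Compute ratio: p / p_ref = 0.898 / 2e-05 = 44900
Compute log10: log10(44900) = 4.652246
Multiply: SPL = 20 * 4.652246 = 93.04

93.04 dB


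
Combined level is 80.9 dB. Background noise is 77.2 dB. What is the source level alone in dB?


Given values:
  L_total = 80.9 dB, L_bg = 77.2 dB
Formula: L_source = 10 * log10(10^(L_total/10) - 10^(L_bg/10))
Convert to linear:
  10^(80.9/10) = 123026877.0812
  10^(77.2/10) = 52480746.025
Difference: 123026877.0812 - 52480746.025 = 70546131.0562
L_source = 10 * log10(70546131.0562) = 78.48

78.48 dB


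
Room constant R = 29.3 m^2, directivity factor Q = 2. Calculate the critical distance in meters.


Given values:
  R = 29.3 m^2, Q = 2
Formula: d_c = 0.141 * sqrt(Q * R)
Compute Q * R = 2 * 29.3 = 58.6
Compute sqrt(58.6) = 7.6551
d_c = 0.141 * 7.6551 = 1.079

1.079 m


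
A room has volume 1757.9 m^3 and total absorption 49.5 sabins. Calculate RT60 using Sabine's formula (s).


Given values:
  V = 1757.9 m^3
  A = 49.5 sabins
Formula: RT60 = 0.161 * V / A
Numerator: 0.161 * 1757.9 = 283.0219
RT60 = 283.0219 / 49.5 = 5.718

5.718 s


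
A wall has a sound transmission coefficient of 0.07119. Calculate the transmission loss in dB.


Given values:
  tau = 0.07119
Formula: TL = 10 * log10(1 / tau)
Compute 1 / tau = 1 / 0.07119 = 14.0469
Compute log10(14.0469) = 1.14758
TL = 10 * 1.14758 = 11.48

11.48 dB


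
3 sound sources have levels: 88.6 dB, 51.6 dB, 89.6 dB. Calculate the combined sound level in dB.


Formula: L_total = 10 * log10( sum(10^(Li/10)) )
  Source 1: 10^(88.6/10) = 724435960.075
  Source 2: 10^(51.6/10) = 144543.9771
  Source 3: 10^(89.6/10) = 912010839.3559
Sum of linear values = 1636591343.408
L_total = 10 * log10(1636591343.408) = 92.14

92.14 dB


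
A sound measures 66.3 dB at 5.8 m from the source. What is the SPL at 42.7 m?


Given values:
  SPL1 = 66.3 dB, r1 = 5.8 m, r2 = 42.7 m
Formula: SPL2 = SPL1 - 20 * log10(r2 / r1)
Compute ratio: r2 / r1 = 42.7 / 5.8 = 7.3621
Compute log10: log10(7.3621) = 0.867002
Compute drop: 20 * 0.867002 = 17.34
SPL2 = 66.3 - 17.34 = 48.96

48.96 dB


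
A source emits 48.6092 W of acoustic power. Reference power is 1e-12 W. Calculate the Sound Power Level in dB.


Given values:
  W = 48.6092 W
  W_ref = 1e-12 W
Formula: SWL = 10 * log10(W / W_ref)
Compute ratio: W / W_ref = 48609200000000
Compute log10: log10(48609200000000) = 13.686718
Multiply: SWL = 10 * 13.686718 = 136.87

136.87 dB


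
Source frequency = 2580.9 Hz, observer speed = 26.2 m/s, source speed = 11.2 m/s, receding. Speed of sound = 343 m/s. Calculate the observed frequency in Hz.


Given values:
  f_s = 2580.9 Hz, v_o = 26.2 m/s, v_s = 11.2 m/s
  Direction: receding
Formula: f_o = f_s * (c - v_o) / (c + v_s)
Numerator: c - v_o = 343 - 26.2 = 316.8
Denominator: c + v_s = 343 + 11.2 = 354.2
f_o = 2580.9 * 316.8 / 354.2 = 2308.38

2308.38 Hz


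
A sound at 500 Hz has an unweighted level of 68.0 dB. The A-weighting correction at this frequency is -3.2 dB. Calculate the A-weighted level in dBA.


Given values:
  SPL = 68.0 dB
  A-weighting at 500 Hz = -3.2 dB
Formula: L_A = SPL + A_weight
L_A = 68.0 + (-3.2)
L_A = 64.8

64.8 dBA


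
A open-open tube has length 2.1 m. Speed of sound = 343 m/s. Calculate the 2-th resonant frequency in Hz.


Given values:
  Tube type: open-open, L = 2.1 m, c = 343 m/s, n = 2
Formula: f_n = n * c / (2 * L)
Compute 2 * L = 2 * 2.1 = 4.2
f = 2 * 343 / 4.2
f = 163.33

163.33 Hz


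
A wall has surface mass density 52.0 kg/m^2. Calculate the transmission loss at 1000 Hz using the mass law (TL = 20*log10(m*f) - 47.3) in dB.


Given values:
  m = 52.0 kg/m^2, f = 1000 Hz
Formula: TL = 20 * log10(m * f) - 47.3
Compute m * f = 52.0 * 1000 = 52000.0
Compute log10(52000.0) = 4.716003
Compute 20 * 4.716003 = 94.3201
TL = 94.3201 - 47.3 = 47.02

47.02 dB


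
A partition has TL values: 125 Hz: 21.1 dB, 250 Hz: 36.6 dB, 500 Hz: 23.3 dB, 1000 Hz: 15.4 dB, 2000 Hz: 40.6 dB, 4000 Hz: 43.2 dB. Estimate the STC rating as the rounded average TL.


Given TL values at each frequency:
  125 Hz: 21.1 dB
  250 Hz: 36.6 dB
  500 Hz: 23.3 dB
  1000 Hz: 15.4 dB
  2000 Hz: 40.6 dB
  4000 Hz: 43.2 dB
Formula: STC ~ round(average of TL values)
Sum = 21.1 + 36.6 + 23.3 + 15.4 + 40.6 + 43.2 = 180.2
Average = 180.2 / 6 = 30.03
Rounded: 30

30


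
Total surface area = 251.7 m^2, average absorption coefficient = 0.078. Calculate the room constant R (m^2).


Given values:
  S = 251.7 m^2, alpha = 0.078
Formula: R = S * alpha / (1 - alpha)
Numerator: 251.7 * 0.078 = 19.6326
Denominator: 1 - 0.078 = 0.922
R = 19.6326 / 0.922 = 21.29

21.29 m^2


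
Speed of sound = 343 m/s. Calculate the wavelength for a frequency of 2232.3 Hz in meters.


Given values:
  c = 343 m/s, f = 2232.3 Hz
Formula: lambda = c / f
lambda = 343 / 2232.3
lambda = 0.1537

0.1537 m


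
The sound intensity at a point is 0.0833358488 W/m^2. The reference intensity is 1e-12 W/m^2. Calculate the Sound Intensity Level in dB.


Given values:
  I = 0.0833358488 W/m^2
  I_ref = 1e-12 W/m^2
Formula: SIL = 10 * log10(I / I_ref)
Compute ratio: I / I_ref = 83335848800
Compute log10: log10(83335848800) = 10.920832
Multiply: SIL = 10 * 10.920832 = 109.21

109.21 dB


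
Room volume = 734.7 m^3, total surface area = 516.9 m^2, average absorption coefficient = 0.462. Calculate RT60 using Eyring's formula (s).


Given values:
  V = 734.7 m^3, S = 516.9 m^2, alpha = 0.462
Formula: RT60 = 0.161 * V / (-S * ln(1 - alpha))
Compute ln(1 - 0.462) = ln(0.538) = -0.619897
Denominator: -516.9 * -0.619897 = 320.4248
Numerator: 0.161 * 734.7 = 118.2867
RT60 = 118.2867 / 320.4248 = 0.369

0.369 s


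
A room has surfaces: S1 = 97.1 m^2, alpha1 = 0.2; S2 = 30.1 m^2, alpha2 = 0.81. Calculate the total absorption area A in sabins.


Given surfaces:
  Surface 1: 97.1 * 0.2 = 19.42
  Surface 2: 30.1 * 0.81 = 24.381
Formula: A = sum(Si * alpha_i)
A = 19.42 + 24.381
A = 43.8

43.8 sabins


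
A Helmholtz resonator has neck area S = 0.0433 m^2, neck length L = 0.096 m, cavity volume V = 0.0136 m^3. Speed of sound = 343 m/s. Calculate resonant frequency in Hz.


Given values:
  S = 0.0433 m^2, L = 0.096 m, V = 0.0136 m^3, c = 343 m/s
Formula: f = (c / (2*pi)) * sqrt(S / (V * L))
Compute V * L = 0.0136 * 0.096 = 0.0013056
Compute S / (V * L) = 0.0433 / 0.0013056 = 33.1648
Compute sqrt(33.1648) = 5.758889
Compute c / (2*pi) = 343 / 6.283185 = 54.590148
f = 54.590148 * 5.758889 = 314.38

314.38 Hz


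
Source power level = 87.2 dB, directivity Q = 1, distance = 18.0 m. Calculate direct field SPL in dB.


Given values:
  Lw = 87.2 dB, Q = 1, r = 18.0 m
Formula: SPL = Lw + 10 * log10(Q / (4 * pi * r^2))
Compute 4 * pi * r^2 = 4 * pi * 18.0^2 = 4071.5041
Compute Q / denom = 1 / 4071.5041 = 0.00024561
Compute 10 * log10(0.00024561) = -36.0975
SPL = 87.2 + (-36.0975) = 51.1

51.1 dB


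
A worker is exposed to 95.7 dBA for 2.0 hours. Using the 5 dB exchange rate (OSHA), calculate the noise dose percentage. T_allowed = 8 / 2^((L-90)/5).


Given values:
  L = 95.7 dBA, T = 2.0 hours
Formula: T_allowed = 8 / 2^((L - 90) / 5)
Compute exponent: (95.7 - 90) / 5 = 1.14
Compute 2^(1.14) = 2.20381
T_allowed = 8 / 2.20381 = 3.630077 hours
Dose = (T / T_allowed) * 100
Dose = (2.0 / 3.630077) * 100 = 55.1

55.1 %


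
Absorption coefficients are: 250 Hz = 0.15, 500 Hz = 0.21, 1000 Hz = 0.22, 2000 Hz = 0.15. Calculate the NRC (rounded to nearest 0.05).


Given values:
  a_250 = 0.15, a_500 = 0.21
  a_1000 = 0.22, a_2000 = 0.15
Formula: NRC = (a250 + a500 + a1000 + a2000) / 4
Sum = 0.15 + 0.21 + 0.22 + 0.15 = 0.73
NRC = 0.73 / 4 = 0.1825
Rounded to nearest 0.05: 0.2

0.2


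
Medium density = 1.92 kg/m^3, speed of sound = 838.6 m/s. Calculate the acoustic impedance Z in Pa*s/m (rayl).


Given values:
  rho = 1.92 kg/m^3
  c = 838.6 m/s
Formula: Z = rho * c
Z = 1.92 * 838.6
Z = 1610.11

1610.11 rayl


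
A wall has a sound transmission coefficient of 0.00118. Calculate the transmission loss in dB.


Given values:
  tau = 0.00118
Formula: TL = 10 * log10(1 / tau)
Compute 1 / tau = 1 / 0.00118 = 847.4576
Compute log10(847.4576) = 2.928118
TL = 10 * 2.928118 = 29.28

29.28 dB


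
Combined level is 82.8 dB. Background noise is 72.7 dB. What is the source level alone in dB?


Given values:
  L_total = 82.8 dB, L_bg = 72.7 dB
Formula: L_source = 10 * log10(10^(L_total/10) - 10^(L_bg/10))
Convert to linear:
  10^(82.8/10) = 190546071.7963
  10^(72.7/10) = 18620871.3666
Difference: 190546071.7963 - 18620871.3666 = 171925200.4297
L_source = 10 * log10(171925200.4297) = 82.35

82.35 dB


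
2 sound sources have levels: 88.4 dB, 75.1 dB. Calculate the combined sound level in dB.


Formula: L_total = 10 * log10( sum(10^(Li/10)) )
  Source 1: 10^(88.4/10) = 691830970.9189
  Source 2: 10^(75.1/10) = 32359365.693
Sum of linear values = 724190336.6119
L_total = 10 * log10(724190336.6119) = 88.6

88.6 dB


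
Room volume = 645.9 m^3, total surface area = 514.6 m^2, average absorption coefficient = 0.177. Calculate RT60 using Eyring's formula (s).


Given values:
  V = 645.9 m^3, S = 514.6 m^2, alpha = 0.177
Formula: RT60 = 0.161 * V / (-S * ln(1 - alpha))
Compute ln(1 - 0.177) = ln(0.823) = -0.194799
Denominator: -514.6 * -0.194799 = 100.2436
Numerator: 0.161 * 645.9 = 103.9899
RT60 = 103.9899 / 100.2436 = 1.037

1.037 s


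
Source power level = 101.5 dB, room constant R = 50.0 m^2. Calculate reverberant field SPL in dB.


Given values:
  Lw = 101.5 dB, R = 50.0 m^2
Formula: SPL = Lw + 10 * log10(4 / R)
Compute 4 / R = 4 / 50.0 = 0.08
Compute 10 * log10(0.08) = -10.9691
SPL = 101.5 + (-10.9691) = 90.53

90.53 dB


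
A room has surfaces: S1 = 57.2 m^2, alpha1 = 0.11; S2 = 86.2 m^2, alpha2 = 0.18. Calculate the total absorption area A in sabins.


Given surfaces:
  Surface 1: 57.2 * 0.11 = 6.292
  Surface 2: 86.2 * 0.18 = 15.516
Formula: A = sum(Si * alpha_i)
A = 6.292 + 15.516
A = 21.81

21.81 sabins


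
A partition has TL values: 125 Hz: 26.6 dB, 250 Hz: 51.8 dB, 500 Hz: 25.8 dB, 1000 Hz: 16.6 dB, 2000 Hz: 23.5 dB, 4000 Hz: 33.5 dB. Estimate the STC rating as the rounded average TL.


Given TL values at each frequency:
  125 Hz: 26.6 dB
  250 Hz: 51.8 dB
  500 Hz: 25.8 dB
  1000 Hz: 16.6 dB
  2000 Hz: 23.5 dB
  4000 Hz: 33.5 dB
Formula: STC ~ round(average of TL values)
Sum = 26.6 + 51.8 + 25.8 + 16.6 + 23.5 + 33.5 = 177.8
Average = 177.8 / 6 = 29.63
Rounded: 30

30


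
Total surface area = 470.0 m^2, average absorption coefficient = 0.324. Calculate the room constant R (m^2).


Given values:
  S = 470.0 m^2, alpha = 0.324
Formula: R = S * alpha / (1 - alpha)
Numerator: 470.0 * 0.324 = 152.28
Denominator: 1 - 0.324 = 0.676
R = 152.28 / 0.676 = 225.27

225.27 m^2


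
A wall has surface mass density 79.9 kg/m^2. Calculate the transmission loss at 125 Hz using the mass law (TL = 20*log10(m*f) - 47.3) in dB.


Given values:
  m = 79.9 kg/m^2, f = 125 Hz
Formula: TL = 20 * log10(m * f) - 47.3
Compute m * f = 79.9 * 125 = 9987.5
Compute log10(9987.5) = 3.999457
Compute 20 * 3.999457 = 79.9891
TL = 79.9891 - 47.3 = 32.69

32.69 dB


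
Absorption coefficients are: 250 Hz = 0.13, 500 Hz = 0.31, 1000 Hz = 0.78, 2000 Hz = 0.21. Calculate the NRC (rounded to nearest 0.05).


Given values:
  a_250 = 0.13, a_500 = 0.31
  a_1000 = 0.78, a_2000 = 0.21
Formula: NRC = (a250 + a500 + a1000 + a2000) / 4
Sum = 0.13 + 0.31 + 0.78 + 0.21 = 1.43
NRC = 1.43 / 4 = 0.3575
Rounded to nearest 0.05: 0.35

0.35


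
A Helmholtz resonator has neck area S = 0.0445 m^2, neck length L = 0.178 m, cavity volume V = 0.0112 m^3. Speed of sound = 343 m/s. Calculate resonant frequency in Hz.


Given values:
  S = 0.0445 m^2, L = 0.178 m, V = 0.0112 m^3, c = 343 m/s
Formula: f = (c / (2*pi)) * sqrt(S / (V * L))
Compute V * L = 0.0112 * 0.178 = 0.0019936
Compute S / (V * L) = 0.0445 / 0.0019936 = 22.3214
Compute sqrt(22.3214) = 4.724553
Compute c / (2*pi) = 343 / 6.283185 = 54.590148
f = 54.590148 * 4.724553 = 257.91

257.91 Hz


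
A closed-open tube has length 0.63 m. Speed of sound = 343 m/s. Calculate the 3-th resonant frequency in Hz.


Given values:
  Tube type: closed-open, L = 0.63 m, c = 343 m/s, n = 3
Formula: f_n = (2n - 1) * c / (4 * L)
Compute 2n - 1 = 2*3 - 1 = 5
Compute 4 * L = 4 * 0.63 = 2.52
f = 5 * 343 / 2.52
f = 680.56

680.56 Hz


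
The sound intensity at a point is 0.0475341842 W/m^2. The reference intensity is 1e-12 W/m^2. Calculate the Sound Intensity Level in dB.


Given values:
  I = 0.0475341842 W/m^2
  I_ref = 1e-12 W/m^2
Formula: SIL = 10 * log10(I / I_ref)
Compute ratio: I / I_ref = 47534184200
Compute log10: log10(47534184200) = 10.677006
Multiply: SIL = 10 * 10.677006 = 106.77

106.77 dB
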